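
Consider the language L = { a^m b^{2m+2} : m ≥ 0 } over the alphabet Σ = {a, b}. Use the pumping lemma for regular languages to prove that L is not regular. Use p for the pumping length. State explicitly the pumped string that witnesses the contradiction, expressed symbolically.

Assume L is regular; let p be its pumping constant.
Take w = a^p b^{2p+2}. Then w ∈ L and |w| = 3p+2 ≥ p.
The pumping lemma gives a decomposition w = xyz where |xy| ≤ p and |y| > 0.
Since the first p symbols of w are all a's and |xy| ≤ p, y lies entirely in the leading a-block: y = a^k for some k with 1 ≤ k ≤ p.
Pump with i = 2: xy^2z = a^{p+k} b^{2p+2}. For this to lie in L we would need 2p+2 = 2(p+k)+2, which forces k = 0. But k ≥ 1, so xy^2z ∉ L.
This contradicts the pumping lemma, so L is not regular.

a^{p+k} b^{2p+2}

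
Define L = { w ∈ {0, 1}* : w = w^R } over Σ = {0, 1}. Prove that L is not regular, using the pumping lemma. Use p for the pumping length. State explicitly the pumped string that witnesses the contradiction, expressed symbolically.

Assume L is regular; let p be its pumping constant.
Take w = 0^p 1 0^p, a palindrome of length 2p+1 ≥ p.
Write w = xyz as guaranteed by the lemma, with |xy| ≤ p and y is nonempty.
Since the first p symbols of w are all 0's and |xy| ≤ p, y lies entirely in the leading 0-block: y = 0^k for some k with 1 ≤ k ≤ p.
Pump with i = 2: xy^2z = 0^{p+k} 1 0^p. Its reverse is 0^p 1 0^{p+k}, which differs from xy^2z since k ≥ 1. So xy^2z is not a palindrome and xy^2z ∉ L.
This is a contradiction; hence L is not regular.

0^{p+k} 1 0^p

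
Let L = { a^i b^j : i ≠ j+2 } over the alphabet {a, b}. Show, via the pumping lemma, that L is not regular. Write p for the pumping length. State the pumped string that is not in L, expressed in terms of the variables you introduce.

a^{p+p!} b^{p+p!-2}

Assume L is regular. Let p be the pumping length given by the pumping lemma.
Choose w = a^p b^{p+p!-2}. Since p ≠ (p+p!-2)+2 = p+p!, w ∈ L; and |w| ≥ p.
The pumping lemma gives a decomposition w = xyz where |xy| ≤ p and |y| ≥ 1.
The first p characters of w are a's, so xy (and hence y) consists only of a's. Write y = a^k, 1 ≤ k ≤ p.
Since 1 ≤ k ≤ p, k divides p!; set t = 1 + p!/k. Then xy^t z has p + (p!/k)·k = p + p! copies of a. Now the a-count is p+p! and (b-count)+2 = (p+p!-2)+2 = p+p!, so i ≠ j+2 fails. So xy^t z = a^{p+p!} b^{p+p!-2} ∉ L.
This contradicts the pumping lemma, so L is not regular.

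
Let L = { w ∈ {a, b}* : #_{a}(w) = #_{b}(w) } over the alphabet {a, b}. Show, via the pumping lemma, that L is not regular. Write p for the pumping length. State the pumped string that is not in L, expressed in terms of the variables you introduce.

a^{p+k} b^p

Assume L is regular; let p be its pumping constant.
Choose w = a^p b^p ∈ L with |w| = 2p ≥ p.
By the pumping lemma, w = xyz with |xy| ≤ p and |y| ≥ 1.
Since the first p symbols of w are all a's and |xy| ≤ p, y lies entirely in the leading a-block: y = a^k for some k with 1 ≤ k ≤ p.
Pump with i = 2: xy^2z = a^{p+k} b^p has p+k occurrences of a but only p of b. Since k ≥ 1 the counts differ, so xy^2z ∉ L.
Contradiction. Therefore L is not regular.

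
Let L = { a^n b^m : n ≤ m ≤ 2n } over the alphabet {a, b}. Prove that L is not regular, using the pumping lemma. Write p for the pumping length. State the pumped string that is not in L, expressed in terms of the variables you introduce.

Toward a contradiction, assume L is regular with pumping length p.
Take w = a^p b^p ∈ L (since p ≤ p ≤ 2p), with |w| = 2p ≥ p.
By the pumping lemma, w = xyz with |xy| ≤ p and |y| > 0.
Since the first p symbols of w are all a's and |xy| ≤ p, y lies entirely in the leading a-block: y = a^k for some k with 1 ≤ k ≤ p.
Pump with i = 2: xy^2z = a^{p+k} b^p. Now n = p+k > p = m, so the condition n ≤ m fails. Thus xy^2z ∉ L.
Contradiction. Therefore L is not regular.

a^{p+k} b^p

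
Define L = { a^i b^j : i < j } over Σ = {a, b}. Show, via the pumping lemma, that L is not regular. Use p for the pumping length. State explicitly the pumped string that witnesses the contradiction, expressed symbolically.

Assume L is regular. Let p be the pumping length given by the pumping lemma.
Choose w = a^p b^{p+1} ∈ L, with |w| = 2p+1 ≥ p.
Write w = xyz as guaranteed by the lemma, with |xy| ≤ p and |y| ≥ 1.
The first p characters of w are a's, so xy (and hence y) consists only of a's. Write y = a^k, 1 ≤ k ≤ p.
Consider xy^2z = a^{p+k} b^{p+1}. Since k ≥ 1, the a-count p+k is at least p+1, so i < j fails; thus xy^2z ∉ L.
Contradiction. Therefore L is not regular.

a^{p+k} b^{p+1}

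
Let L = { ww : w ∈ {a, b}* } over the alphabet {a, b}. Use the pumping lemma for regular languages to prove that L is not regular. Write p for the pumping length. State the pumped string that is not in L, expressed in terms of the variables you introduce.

a^{p+k} b^p a^p b^p

Suppose for contradiction that L is regular, and let p be the pumping length.
Take w = a^p b^p a^p b^p = uu where u = a^pb^p; then w ∈ L and |w| = 4p ≥ p.
The pumping lemma gives a decomposition w = xyz where |xy| ≤ p and |y| ≥ 1.
Since the first p symbols of w are all a's and |xy| ≤ p, y lies entirely in the leading a-block: y = a^k for some k with 1 ≤ k ≤ p.
Pump with i = 2: xy^2z = a^{p+k} b^p a^p b^p, of length 4p+k. Suppose this equals vv. The string starts with a and ends with b, so v does too; thus the boundary between the two copies of v is a b→a transition. There is exactly one such transition, at position 2p+k, so |v| = 2p+k and |vv| = 4p+2k ≠ 4p+k since k ≥ 1. So xy^2z ∉ L.
Contradiction. Therefore L is not regular.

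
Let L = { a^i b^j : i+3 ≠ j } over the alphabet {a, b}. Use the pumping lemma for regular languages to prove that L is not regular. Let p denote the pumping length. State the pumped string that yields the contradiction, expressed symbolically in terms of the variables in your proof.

a^{p+p!} b^{p+p!+3}

Assume L is regular; let p be its pumping constant.
Choose w = a^p b^{p+p!+3}. Since p ≠ (p+p!+3)-3 = p+p!, w ∈ L; and |w| ≥ p.
Write w = xyz as guaranteed by the lemma, with |xy| ≤ p and |y| ≥ 1.
Because |xy| ≤ p and w begins with p copies of a, we have y = a^k with 1 ≤ k ≤ p.
Since 1 ≤ k ≤ p, k divides p!; set t = 1 + p!/k. Then xy^t z has p + (p!/k)·k = p + p! copies of a. Now the a-count is p+p! and (b-count)-3 = (p+p!+3)-3 = p+p!, so i+3 ≠ j fails. So xy^t z = a^{p+p!} b^{p+p!+3} ∉ L.
This is a contradiction; hence L is not regular.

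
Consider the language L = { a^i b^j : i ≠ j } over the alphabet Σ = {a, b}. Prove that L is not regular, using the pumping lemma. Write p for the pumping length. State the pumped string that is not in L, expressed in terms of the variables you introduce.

Suppose for contradiction that L is regular, and let p be the pumping length.
Choose w = a^p b^{p+p!}. Since p ≠ p+p!, w ∈ L; and |w| ≥ p.
Write w = xyz as guaranteed by the lemma, with |xy| ≤ p and |y| ≥ 1.
Since the first p symbols of w are all a's and |xy| ≤ p, y lies entirely in the leading a-block: y = a^k for some k with 1 ≤ k ≤ p.
Since 1 ≤ k ≤ p, k divides p!; set t = 1 + p!/k. Then xy^t z has p + (p!/k)·k = p + p! copies of a. Now the a-count equals the b-count, so i ≠ j fails. So xy^t z = a^{p+p!} b^{p+p!} ∉ L.
This is a contradiction; hence L is not regular.

a^{p+p!} b^{p+p!}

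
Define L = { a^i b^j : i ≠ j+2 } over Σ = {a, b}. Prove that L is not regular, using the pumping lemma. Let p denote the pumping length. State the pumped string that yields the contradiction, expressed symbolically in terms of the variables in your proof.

Toward a contradiction, assume L is regular with pumping length p.
Choose w = a^p b^{p+p!-2}. Since p ≠ (p+p!-2)+2 = p+p!, w ∈ L; and |w| ≥ p.
The pumping lemma gives a decomposition w = xyz where |xy| ≤ p and |y| ≥ 1.
Since the first p symbols of w are all a's and |xy| ≤ p, y lies entirely in the leading a-block: y = a^k for some k with 1 ≤ k ≤ p.
Since 1 ≤ k ≤ p, k divides p!; set t = 1 + p!/k. Then xy^t z has p + (p!/k)·k = p + p! copies of a. Now the a-count is p+p! and (b-count)+2 = (p+p!-2)+2 = p+p!, so i ≠ j+2 fails. So xy^t z = a^{p+p!} b^{p+p!-2} ∉ L.
Contradiction. Therefore L is not regular.

a^{p+p!} b^{p+p!-2}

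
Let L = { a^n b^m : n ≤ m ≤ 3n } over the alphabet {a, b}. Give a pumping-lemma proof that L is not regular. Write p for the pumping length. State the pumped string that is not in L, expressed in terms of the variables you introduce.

Assume L is regular. Let p be the pumping length given by the pumping lemma.
Take w = a^p b^p ∈ L (since p ≤ p ≤ 3p), with |w| = 2p ≥ p.
The pumping lemma gives a decomposition w = xyz where |xy| ≤ p and |y| > 0.
Because |xy| ≤ p and w begins with p copies of a, we have y = a^k with 1 ≤ k ≤ p.
Pump with i = 2: xy^2z = a^{p+k} b^p. Now n = p+k > p = m, so the condition n ≤ m fails. Thus xy^2z ∉ L.
This is a contradiction; hence L is not regular.

a^{p+k} b^p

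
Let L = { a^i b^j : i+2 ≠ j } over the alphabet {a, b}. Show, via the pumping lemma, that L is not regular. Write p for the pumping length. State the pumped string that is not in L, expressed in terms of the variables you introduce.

Toward a contradiction, assume L is regular with pumping length p.
Choose w = a^p b^{p+p!+2}. Since p ≠ (p+p!+2)-2 = p+p!, w ∈ L; and |w| ≥ p.
Write w = xyz as guaranteed by the lemma, with |xy| ≤ p and |y| > 0.
Since the first p symbols of w are all a's and |xy| ≤ p, y lies entirely in the leading a-block: y = a^k for some k with 1 ≤ k ≤ p.
Since 1 ≤ k ≤ p, k divides p!; set t = 1 + p!/k. Then xy^t z has p + (p!/k)·k = p + p! copies of a. Now the a-count is p+p! and (b-count)-2 = (p+p!+2)-2 = p+p!, so i+2 ≠ j fails. So xy^t z = a^{p+p!} b^{p+p!+2} ∉ L.
This is a contradiction; hence L is not regular.

a^{p+p!} b^{p+p!+2}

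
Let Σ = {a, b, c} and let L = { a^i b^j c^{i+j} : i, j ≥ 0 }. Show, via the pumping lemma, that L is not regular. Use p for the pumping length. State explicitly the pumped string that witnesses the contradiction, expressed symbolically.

Assume L is regular; let p be its pumping constant.
Take w = a^p b^p c^{2p} ∈ L (with i=j=p, i+j=2p), |w| = 4p ≥ p.
Write w = xyz as guaranteed by the lemma, with |xy| ≤ p and y is nonempty.
The first p characters of w are a's, so xy (and hence y) consists only of a's. Write y = a^k, 1 ≤ k ≤ p.
Consider xy^2z = a^{p+k} b^p c^{2p}. Now the a- and b-counts sum to 2p+k, but the c-count is 2p ≠ 2p+k. So xy^2z ∉ L.
This is a contradiction; hence L is not regular.

a^{p+k} b^p c^{2p}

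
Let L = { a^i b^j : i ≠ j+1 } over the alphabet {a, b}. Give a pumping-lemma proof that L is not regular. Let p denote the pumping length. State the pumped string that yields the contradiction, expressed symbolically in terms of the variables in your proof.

Assume L is regular. Let p be the pumping length given by the pumping lemma.
Choose w = a^p b^{p+p!-1}. Since p ≠ (p+p!-1)+1 = p+p!, w ∈ L; and |w| ≥ p.
The pumping lemma gives a decomposition w = xyz where |xy| ≤ p and y is nonempty.
Because |xy| ≤ p and w begins with p copies of a, we have y = a^k with 1 ≤ k ≤ p.
Since 1 ≤ k ≤ p, k divides p!; set t = 1 + p!/k. Then xy^t z has p + (p!/k)·k = p + p! copies of a. Now the a-count is p+p! and (b-count)+1 = (p+p!-1)+1 = p+p!, so i ≠ j+1 fails. So xy^t z = a^{p+p!} b^{p+p!-1} ∉ L.
Contradiction. Therefore L is not regular.

a^{p+p!} b^{p+p!-1}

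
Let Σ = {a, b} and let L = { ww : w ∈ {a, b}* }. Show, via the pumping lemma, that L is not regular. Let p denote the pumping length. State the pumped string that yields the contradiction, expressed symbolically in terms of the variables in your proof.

Toward a contradiction, assume L is regular with pumping length p.
Take w = a^p b^p a^p b^p = uu where u = a^pb^p; then w ∈ L and |w| = 4p ≥ p.
By the pumping lemma, w = xyz with |xy| ≤ p and y is nonempty.
Since the first p symbols of w are all a's and |xy| ≤ p, y lies entirely in the leading a-block: y = a^k for some k with 1 ≤ k ≤ p.
Pump with i = 2: xy^2z = a^{p+k} b^p a^p b^p, of length 4p+k. Suppose this equals vv. The string starts with a and ends with b, so v does too; thus the boundary between the two copies of v is a b→a transition. There is exactly one such transition, at position 2p+k, so |v| = 2p+k and |vv| = 4p+2k ≠ 4p+k since k ≥ 1. So xy^2z ∉ L.
This is a contradiction; hence L is not regular.

a^{p+k} b^p a^p b^p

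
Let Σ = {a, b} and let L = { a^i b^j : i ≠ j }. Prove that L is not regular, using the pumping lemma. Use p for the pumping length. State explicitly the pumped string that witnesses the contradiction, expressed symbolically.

Assume L is regular. Let p be the pumping length given by the pumping lemma.
Choose w = a^p b^{p+p!}. Since p ≠ p+p!, w ∈ L; and |w| ≥ p.
Write w = xyz as guaranteed by the lemma, with |xy| ≤ p and |y| ≥ 1.
Since the first p symbols of w are all a's and |xy| ≤ p, y lies entirely in the leading a-block: y = a^k for some k with 1 ≤ k ≤ p.
Since 1 ≤ k ≤ p, k divides p!; set t = 1 + p!/k. Then xy^t z has p + (p!/k)·k = p + p! copies of a. Now the a-count equals the b-count, so i ≠ j fails. So xy^t z = a^{p+p!} b^{p+p!} ∉ L.
This is a contradiction; hence L is not regular.

a^{p+p!} b^{p+p!}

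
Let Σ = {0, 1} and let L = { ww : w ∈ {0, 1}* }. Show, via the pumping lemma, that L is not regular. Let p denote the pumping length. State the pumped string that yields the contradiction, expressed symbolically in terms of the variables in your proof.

0^{p+k} 1^p 0^p 1^p

Toward a contradiction, assume L is regular with pumping length p.
Take w = 0^p 1^p 0^p 1^p = uu where u = 0^p1^p; then w ∈ L and |w| = 4p ≥ p.
Write w = xyz as guaranteed by the lemma, with |xy| ≤ p and y is nonempty.
Because |xy| ≤ p and w begins with p copies of 0, we have y = 0^k with 1 ≤ k ≤ p.
Pump with i = 2: xy^2z = 0^{p+k} 1^p 0^p 1^p, of length 4p+k. Suppose this equals vv. The string starts with 0 and ends with 1, so v does too; thus the boundary between the two copies of v is a 1→0 transition. There is exactly one such transition, at position 2p+k, so |v| = 2p+k and |vv| = 4p+2k ≠ 4p+k since k ≥ 1. So xy^2z ∉ L.
This contradicts the pumping lemma, so L is not regular.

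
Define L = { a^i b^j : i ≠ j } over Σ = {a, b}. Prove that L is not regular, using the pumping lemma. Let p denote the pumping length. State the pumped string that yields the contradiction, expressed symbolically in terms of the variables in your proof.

a^{p+p!} b^{p+p!}

Assume L is regular. Let p be the pumping length given by the pumping lemma.
Choose w = a^p b^{p+p!}. Since p ≠ p+p!, w ∈ L; and |w| ≥ p.
Write w = xyz as guaranteed by the lemma, with |xy| ≤ p and y is nonempty.
The first p characters of w are a's, so xy (and hence y) consists only of a's. Write y = a^k, 1 ≤ k ≤ p.
Since 1 ≤ k ≤ p, k divides p!; set t = 1 + p!/k. Then xy^t z has p + (p!/k)·k = p + p! copies of a. Now the a-count equals the b-count, so i ≠ j fails. So xy^t z = a^{p+p!} b^{p+p!} ∉ L.
This contradicts the pumping lemma, so L is not regular.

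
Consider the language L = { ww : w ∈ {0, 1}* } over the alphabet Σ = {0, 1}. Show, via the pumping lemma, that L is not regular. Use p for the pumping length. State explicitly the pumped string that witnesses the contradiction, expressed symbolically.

Toward a contradiction, assume L is regular with pumping length p.
Take w = 0^p 1^p 0^p 1^p = uu where u = 0^p1^p; then w ∈ L and |w| = 4p ≥ p.
By the pumping lemma, w = xyz with |xy| ≤ p and y is nonempty.
Since the first p symbols of w are all 0's and |xy| ≤ p, y lies entirely in the leading 0-block: y = 0^k for some k with 1 ≤ k ≤ p.
Pump with i = 2: xy^2z = 0^{p+k} 1^p 0^p 1^p, of length 4p+k. Suppose this equals vv. The string starts with 0 and ends with 1, so v does too; thus the boundary between the two copies of v is a 1→0 transition. There is exactly one such transition, at position 2p+k, so |v| = 2p+k and |vv| = 4p+2k ≠ 4p+k since k ≥ 1. So xy^2z ∉ L.
This is a contradiction; hence L is not regular.

0^{p+k} 1^p 0^p 1^p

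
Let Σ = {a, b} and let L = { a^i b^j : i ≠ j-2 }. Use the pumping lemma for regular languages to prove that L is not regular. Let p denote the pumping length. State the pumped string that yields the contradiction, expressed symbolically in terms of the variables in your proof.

a^{p+p!} b^{p+p!+2}

Suppose for contradiction that L is regular, and let p be the pumping length.
Choose w = a^p b^{p+p!+2}. Since p ≠ (p+p!+2)-2 = p+p!, w ∈ L; and |w| ≥ p.
Write w = xyz as guaranteed by the lemma, with |xy| ≤ p and |y| > 0.
The first p characters of w are a's, so xy (and hence y) consists only of a's. Write y = a^k, 1 ≤ k ≤ p.
Since 1 ≤ k ≤ p, k divides p!; set t = 1 + p!/k. Then xy^t z has p + (p!/k)·k = p + p! copies of a. Now the a-count is p+p! and (b-count)-2 = (p+p!+2)-2 = p+p!, so i ≠ j-2 fails. So xy^t z = a^{p+p!} b^{p+p!+2} ∉ L.
Contradiction. Therefore L is not regular.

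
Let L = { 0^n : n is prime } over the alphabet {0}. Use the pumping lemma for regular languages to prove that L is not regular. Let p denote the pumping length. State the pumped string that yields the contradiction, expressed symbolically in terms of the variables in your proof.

0^{q(1+k)}

Suppose for contradiction that L is regular, and let p be the pumping length.
Let q be a prime with q ≥ p+2 (infinitely many primes exist), and take w = 0^q ∈ L with |w| = q ≥ p.
The pumping lemma gives a decomposition w = xyz where |xy| ≤ p and |y| > 0.
Then y = 0^k for some k with 1 ≤ k ≤ p.
Since 1 ≤ k ≤ p, |xz| = q-k. Pump with i = q+1: |xy^{q+1}z| = (q-k)+(q+1)k = q+qk = q(1+k), which is composite (both factors ≥ 2). So xy^{q+1}z = 0^{q(1+k)} ∉ L.
This is a contradiction; hence L is not regular.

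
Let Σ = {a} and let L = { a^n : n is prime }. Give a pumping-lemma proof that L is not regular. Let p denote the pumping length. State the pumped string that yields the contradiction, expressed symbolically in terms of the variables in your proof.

Suppose for contradiction that L is regular, and let p be the pumping length.
Let q be a prime with q ≥ p+2 (infinitely many primes exist), and take w = a^q ∈ L with |w| = q ≥ p.
Write w = xyz as guaranteed by the lemma, with |xy| ≤ p and |y| ≥ 1.
Then y = a^k for some k with 1 ≤ k ≤ p.
Since 1 ≤ k ≤ p, |xz| = q-k. Pump with i = q+1: |xy^{q+1}z| = (q-k)+(q+1)k = q+qk = q(1+k), which is composite (both factors ≥ 2). So xy^{q+1}z = a^{q(1+k)} ∉ L.
This is a contradiction; hence L is not regular.

a^{q(1+k)}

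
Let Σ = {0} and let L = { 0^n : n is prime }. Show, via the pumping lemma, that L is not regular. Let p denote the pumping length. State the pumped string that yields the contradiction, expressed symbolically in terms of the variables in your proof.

0^{q(1+k)}

Assume L is regular; let p be its pumping constant.
Let q be a prime with q ≥ p+2 (infinitely many primes exist), and take w = 0^q ∈ L with |w| = q ≥ p.
By the pumping lemma, w = xyz with |xy| ≤ p and |y| > 0.
Then y = 0^k for some k with 1 ≤ k ≤ p.
Since 1 ≤ k ≤ p, |xz| = q-k. Pump with i = q+1: |xy^{q+1}z| = (q-k)+(q+1)k = q+qk = q(1+k), which is composite (both factors ≥ 2). So xy^{q+1}z = 0^{q(1+k)} ∉ L.
This is a contradiction; hence L is not regular.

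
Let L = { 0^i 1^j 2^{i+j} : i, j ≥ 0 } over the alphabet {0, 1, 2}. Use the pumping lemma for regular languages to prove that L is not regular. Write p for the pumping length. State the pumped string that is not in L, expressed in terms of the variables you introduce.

0^{p+k} 1^p 2^{2p}

Assume L is regular. Let p be the pumping length given by the pumping lemma.
Take w = 0^p 1^p 2^{2p} ∈ L (with i=j=p, i+j=2p), |w| = 4p ≥ p.
By the pumping lemma, w = xyz with |xy| ≤ p and |y| > 0.
Since the first p symbols of w are all 0's and |xy| ≤ p, y lies entirely in the leading 0-block: y = 0^k for some k with 1 ≤ k ≤ p.
Consider xy^2z = 0^{p+k} 1^p 2^{2p}. Now the 0- and 1-counts sum to 2p+k, but the 2-count is 2p ≠ 2p+k. So xy^2z ∉ L.
This is a contradiction; hence L is not regular.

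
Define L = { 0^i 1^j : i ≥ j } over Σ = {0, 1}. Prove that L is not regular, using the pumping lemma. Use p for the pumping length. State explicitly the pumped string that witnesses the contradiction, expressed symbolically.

Suppose for contradiction that L is regular, and let p be the pumping length.
Choose w = 0^p 1^p ∈ L, with |w| = 2p ≥ p.
By the pumping lemma, w = xyz with |xy| ≤ p and |y| > 0.
Since the first p symbols of w are all 0's and |xy| ≤ p, y lies entirely in the leading 0-block: y = 0^k for some k with 1 ≤ k ≤ p.
Consider xy^0z = xz = 0^{p-k} 1^p. Since k ≥ 1, the 0-count p-k is less than p, so i ≥ j fails; thus xz ∉ L.
This contradicts the pumping lemma, so L is not regular.

0^{p-k} 1^p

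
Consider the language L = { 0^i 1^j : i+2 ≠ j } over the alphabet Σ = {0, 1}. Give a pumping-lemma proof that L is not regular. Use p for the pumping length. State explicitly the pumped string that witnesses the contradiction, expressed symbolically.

Assume L is regular; let p be its pumping constant.
Choose w = 0^p 1^{p+p!+2}. Since p ≠ (p+p!+2)-2 = p+p!, w ∈ L; and |w| ≥ p.
Write w = xyz as guaranteed by the lemma, with |xy| ≤ p and |y| ≥ 1.
Since the first p symbols of w are all 0's and |xy| ≤ p, y lies entirely in the leading 0-block: y = 0^k for some k with 1 ≤ k ≤ p.
Since 1 ≤ k ≤ p, k divides p!; set t = 1 + p!/k. Then xy^t z has p + (p!/k)·k = p + p! copies of 0. Now the 0-count is p+p! and (1-count)-2 = (p+p!+2)-2 = p+p!, so i+2 ≠ j fails. So xy^t z = 0^{p+p!} 1^{p+p!+2} ∉ L.
This contradicts the pumping lemma, so L is not regular.

0^{p+p!} 1^{p+p!+2}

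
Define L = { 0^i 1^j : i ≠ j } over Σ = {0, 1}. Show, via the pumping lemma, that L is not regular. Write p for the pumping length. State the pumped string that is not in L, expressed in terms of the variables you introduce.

Assume L is regular. Let p be the pumping length given by the pumping lemma.
Choose w = 0^p 1^{p+p!}. Since p ≠ p+p!, w ∈ L; and |w| ≥ p.
By the pumping lemma, w = xyz with |xy| ≤ p and |y| > 0.
Since the first p symbols of w are all 0's and |xy| ≤ p, y lies entirely in the leading 0-block: y = 0^k for some k with 1 ≤ k ≤ p.
Since 1 ≤ k ≤ p, k divides p!; set t = 1 + p!/k. Then xy^t z has p + (p!/k)·k = p + p! copies of 0. Now the 0-count equals the 1-count, so i ≠ j fails. So xy^t z = 0^{p+p!} 1^{p+p!} ∉ L.
This contradicts the pumping lemma, so L is not regular.

0^{p+p!} 1^{p+p!}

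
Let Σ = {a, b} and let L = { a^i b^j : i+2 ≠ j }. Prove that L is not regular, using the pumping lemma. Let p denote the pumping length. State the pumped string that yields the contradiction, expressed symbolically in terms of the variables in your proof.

Toward a contradiction, assume L is regular with pumping length p.
Choose w = a^p b^{p+p!+2}. Since p ≠ (p+p!+2)-2 = p+p!, w ∈ L; and |w| ≥ p.
The pumping lemma gives a decomposition w = xyz where |xy| ≤ p and y is nonempty.
Because |xy| ≤ p and w begins with p copies of a, we have y = a^k with 1 ≤ k ≤ p.
Since 1 ≤ k ≤ p, k divides p!; set t = 1 + p!/k. Then xy^t z has p + (p!/k)·k = p + p! copies of a. Now the a-count is p+p! and (b-count)-2 = (p+p!+2)-2 = p+p!, so i+2 ≠ j fails. So xy^t z = a^{p+p!} b^{p+p!+2} ∉ L.
This contradicts the pumping lemma, so L is not regular.

a^{p+p!} b^{p+p!+2}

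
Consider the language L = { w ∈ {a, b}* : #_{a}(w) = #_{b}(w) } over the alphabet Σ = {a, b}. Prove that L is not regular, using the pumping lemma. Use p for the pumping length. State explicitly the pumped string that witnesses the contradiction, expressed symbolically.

a^{p+k} b^p

Suppose for contradiction that L is regular, and let p be the pumping length.
Choose w = a^p b^p ∈ L with |w| = 2p ≥ p.
The pumping lemma gives a decomposition w = xyz where |xy| ≤ p and |y| > 0.
Because |xy| ≤ p and w begins with p copies of a, we have y = a^k with 1 ≤ k ≤ p.
Pump with i = 2: xy^2z = a^{p+k} b^p has p+k occurrences of a but only p of b. Since k ≥ 1 the counts differ, so xy^2z ∉ L.
This is a contradiction; hence L is not regular.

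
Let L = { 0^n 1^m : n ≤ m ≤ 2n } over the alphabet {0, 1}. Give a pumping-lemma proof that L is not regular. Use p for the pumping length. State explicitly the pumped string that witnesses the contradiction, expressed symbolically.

0^{p+k} 1^p

Assume L is regular. Let p be the pumping length given by the pumping lemma.
Take w = 0^p 1^p ∈ L (since p ≤ p ≤ 2p), with |w| = 2p ≥ p.
By the pumping lemma, w = xyz with |xy| ≤ p and y is nonempty.
Because |xy| ≤ p and w begins with p copies of 0, we have y = 0^k with 1 ≤ k ≤ p.
Pump with i = 2: xy^2z = 0^{p+k} 1^p. Now n = p+k > p = m, so the condition n ≤ m fails. Thus xy^2z ∉ L.
This is a contradiction; hence L is not regular.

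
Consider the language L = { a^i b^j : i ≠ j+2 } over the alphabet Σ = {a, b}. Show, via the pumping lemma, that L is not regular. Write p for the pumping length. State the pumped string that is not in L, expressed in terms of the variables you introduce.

a^{p+p!} b^{p+p!-2}

Suppose for contradiction that L is regular, and let p be the pumping length.
Choose w = a^p b^{p+p!-2}. Since p ≠ (p+p!-2)+2 = p+p!, w ∈ L; and |w| ≥ p.
Write w = xyz as guaranteed by the lemma, with |xy| ≤ p and |y| ≥ 1.
Because |xy| ≤ p and w begins with p copies of a, we have y = a^k with 1 ≤ k ≤ p.
Since 1 ≤ k ≤ p, k divides p!; set t = 1 + p!/k. Then xy^t z has p + (p!/k)·k = p + p! copies of a. Now the a-count is p+p! and (b-count)+2 = (p+p!-2)+2 = p+p!, so i ≠ j+2 fails. So xy^t z = a^{p+p!} b^{p+p!-2} ∉ L.
This is a contradiction; hence L is not regular.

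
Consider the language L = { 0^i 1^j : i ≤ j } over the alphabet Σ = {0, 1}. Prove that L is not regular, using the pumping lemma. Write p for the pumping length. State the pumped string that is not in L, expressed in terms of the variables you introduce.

Toward a contradiction, assume L is regular with pumping length p.
Choose w = 0^p 1^p ∈ L, with |w| = 2p ≥ p.
The pumping lemma gives a decomposition w = xyz where |xy| ≤ p and y is nonempty.
The first p characters of w are 0's, so xy (and hence y) consists only of 0's. Write y = 0^k, 1 ≤ k ≤ p.
Consider xy^2z = 0^{p+k} 1^p. Since k ≥ 1, the 0-count p+k exceeds the 1-count p, so i ≤ j fails; thus xy^2z ∉ L.
Contradiction. Therefore L is not regular.

0^{p+k} 1^p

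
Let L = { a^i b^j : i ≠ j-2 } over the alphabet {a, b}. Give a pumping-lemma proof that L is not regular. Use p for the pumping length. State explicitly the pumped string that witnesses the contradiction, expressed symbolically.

Assume L is regular; let p be its pumping constant.
Choose w = a^p b^{p+p!+2}. Since p ≠ (p+p!+2)-2 = p+p!, w ∈ L; and |w| ≥ p.
The pumping lemma gives a decomposition w = xyz where |xy| ≤ p and |y| ≥ 1.
The first p characters of w are a's, so xy (and hence y) consists only of a's. Write y = a^k, 1 ≤ k ≤ p.
Since 1 ≤ k ≤ p, k divides p!; set t = 1 + p!/k. Then xy^t z has p + (p!/k)·k = p + p! copies of a. Now the a-count is p+p! and (b-count)-2 = (p+p!+2)-2 = p+p!, so i ≠ j-2 fails. So xy^t z = a^{p+p!} b^{p+p!+2} ∉ L.
Contradiction. Therefore L is not regular.

a^{p+p!} b^{p+p!+2}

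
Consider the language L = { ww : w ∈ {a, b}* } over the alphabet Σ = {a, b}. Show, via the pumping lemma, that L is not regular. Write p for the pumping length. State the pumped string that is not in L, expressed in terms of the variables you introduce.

Assume L is regular. Let p be the pumping length given by the pumping lemma.
Take w = a^p b^p a^p b^p = uu where u = a^pb^p; then w ∈ L and |w| = 4p ≥ p.
Write w = xyz as guaranteed by the lemma, with |xy| ≤ p and y is nonempty.
The first p characters of w are a's, so xy (and hence y) consists only of a's. Write y = a^k, 1 ≤ k ≤ p.
Pump with i = 2: xy^2z = a^{p+k} b^p a^p b^p, of length 4p+k. Suppose this equals vv. The string starts with a and ends with b, so v does too; thus the boundary between the two copies of v is a b→a transition. There is exactly one such transition, at position 2p+k, so |v| = 2p+k and |vv| = 4p+2k ≠ 4p+k since k ≥ 1. So xy^2z ∉ L.
This contradicts the pumping lemma, so L is not regular.

a^{p+k} b^p a^p b^p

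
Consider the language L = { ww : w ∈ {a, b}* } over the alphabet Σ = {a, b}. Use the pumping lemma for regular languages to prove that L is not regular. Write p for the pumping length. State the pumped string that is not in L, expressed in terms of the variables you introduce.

a^{p+k} b^p a^p b^p

Toward a contradiction, assume L is regular with pumping length p.
Take w = a^p b^p a^p b^p = uu where u = a^pb^p; then w ∈ L and |w| = 4p ≥ p.
By the pumping lemma, w = xyz with |xy| ≤ p and y is nonempty.
The first p characters of w are a's, so xy (and hence y) consists only of a's. Write y = a^k, 1 ≤ k ≤ p.
Pump with i = 2: xy^2z = a^{p+k} b^p a^p b^p, of length 4p+k. Suppose this equals vv. The string starts with a and ends with b, so v does too; thus the boundary between the two copies of v is a b→a transition. There is exactly one such transition, at position 2p+k, so |v| = 2p+k and |vv| = 4p+2k ≠ 4p+k since k ≥ 1. So xy^2z ∉ L.
Contradiction. Therefore L is not regular.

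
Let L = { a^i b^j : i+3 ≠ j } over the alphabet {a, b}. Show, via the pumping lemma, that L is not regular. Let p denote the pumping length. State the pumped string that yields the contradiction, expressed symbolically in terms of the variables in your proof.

a^{p+p!} b^{p+p!+3}

Suppose for contradiction that L is regular, and let p be the pumping length.
Choose w = a^p b^{p+p!+3}. Since p ≠ (p+p!+3)-3 = p+p!, w ∈ L; and |w| ≥ p.
Write w = xyz as guaranteed by the lemma, with |xy| ≤ p and y is nonempty.
Because |xy| ≤ p and w begins with p copies of a, we have y = a^k with 1 ≤ k ≤ p.
Since 1 ≤ k ≤ p, k divides p!; set t = 1 + p!/k. Then xy^t z has p + (p!/k)·k = p + p! copies of a. Now the a-count is p+p! and (b-count)-3 = (p+p!+3)-3 = p+p!, so i+3 ≠ j fails. So xy^t z = a^{p+p!} b^{p+p!+3} ∉ L.
This is a contradiction; hence L is not regular.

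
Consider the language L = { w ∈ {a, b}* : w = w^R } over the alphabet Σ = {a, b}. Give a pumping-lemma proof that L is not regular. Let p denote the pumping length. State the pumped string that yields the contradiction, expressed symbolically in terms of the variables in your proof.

a^{p+k} b a^p

Toward a contradiction, assume L is regular with pumping length p.
Take w = a^p b a^p, a palindrome of length 2p+1 ≥ p.
The pumping lemma gives a decomposition w = xyz where |xy| ≤ p and |y| > 0.
Since the first p symbols of w are all a's and |xy| ≤ p, y lies entirely in the leading a-block: y = a^k for some k with 1 ≤ k ≤ p.
Pump with i = 2: xy^2z = a^{p+k} b a^p. Its reverse is a^p b a^{p+k}, which differs from xy^2z since k ≥ 1. So xy^2z is not a palindrome and xy^2z ∉ L.
This is a contradiction; hence L is not regular.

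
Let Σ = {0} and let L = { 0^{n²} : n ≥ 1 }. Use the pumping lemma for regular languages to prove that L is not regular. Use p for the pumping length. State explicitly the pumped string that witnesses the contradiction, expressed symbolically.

0^{p²+k}

Toward a contradiction, assume L is regular with pumping length p.
Take w = 0^{p²} ∈ L with |w| = p² ≥ p.
By the pumping lemma, w = xyz with |xy| ≤ p and |y| ≥ 1.
Then y = 0^k for some k with 1 ≤ k ≤ p.
Pump with i = 2: xy^2z = 0^{p²+k}. Since 1 ≤ k ≤ p, p² < p²+k ≤ p²+p < (p+1)², so p²+k lies strictly between consecutive squares and is not a perfect square. So xy^2z ∉ L.
This is a contradiction; hence L is not regular.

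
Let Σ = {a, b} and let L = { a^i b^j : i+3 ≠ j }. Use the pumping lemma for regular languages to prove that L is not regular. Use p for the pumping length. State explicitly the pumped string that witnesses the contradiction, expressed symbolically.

a^{p+p!} b^{p+p!+3}

Suppose for contradiction that L is regular, and let p be the pumping length.
Choose w = a^p b^{p+p!+3}. Since p ≠ (p+p!+3)-3 = p+p!, w ∈ L; and |w| ≥ p.
Write w = xyz as guaranteed by the lemma, with |xy| ≤ p and |y| ≥ 1.
Since the first p symbols of w are all a's and |xy| ≤ p, y lies entirely in the leading a-block: y = a^k for some k with 1 ≤ k ≤ p.
Since 1 ≤ k ≤ p, k divides p!; set t = 1 + p!/k. Then xy^t z has p + (p!/k)·k = p + p! copies of a. Now the a-count is p+p! and (b-count)-3 = (p+p!+3)-3 = p+p!, so i+3 ≠ j fails. So xy^t z = a^{p+p!} b^{p+p!+3} ∉ L.
This is a contradiction; hence L is not regular.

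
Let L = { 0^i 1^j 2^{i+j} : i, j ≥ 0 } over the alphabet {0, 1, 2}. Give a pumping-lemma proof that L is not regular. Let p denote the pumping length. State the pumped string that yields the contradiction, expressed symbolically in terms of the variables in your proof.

0^{p+k} 1^p 2^{2p}

Assume L is regular; let p be its pumping constant.
Take w = 0^p 1^p 2^{2p} ∈ L (with i=j=p, i+j=2p), |w| = 4p ≥ p.
By the pumping lemma, w = xyz with |xy| ≤ p and |y| > 0.
The first p characters of w are 0's, so xy (and hence y) consists only of 0's. Write y = 0^k, 1 ≤ k ≤ p.
Consider xy^2z = 0^{p+k} 1^p 2^{2p}. Now the 0- and 1-counts sum to 2p+k, but the 2-count is 2p ≠ 2p+k. So xy^2z ∉ L.
This is a contradiction; hence L is not regular.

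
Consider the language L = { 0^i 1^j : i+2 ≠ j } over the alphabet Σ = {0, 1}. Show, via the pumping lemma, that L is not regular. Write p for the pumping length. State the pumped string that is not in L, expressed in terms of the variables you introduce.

Assume L is regular; let p be its pumping constant.
Choose w = 0^p 1^{p+p!+2}. Since p ≠ (p+p!+2)-2 = p+p!, w ∈ L; and |w| ≥ p.
The pumping lemma gives a decomposition w = xyz where |xy| ≤ p and y is nonempty.
Since the first p symbols of w are all 0's and |xy| ≤ p, y lies entirely in the leading 0-block: y = 0^k for some k with 1 ≤ k ≤ p.
Since 1 ≤ k ≤ p, k divides p!; set t = 1 + p!/k. Then xy^t z has p + (p!/k)·k = p + p! copies of 0. Now the 0-count is p+p! and (1-count)-2 = (p+p!+2)-2 = p+p!, so i+2 ≠ j fails. So xy^t z = 0^{p+p!} 1^{p+p!+2} ∉ L.
Contradiction. Therefore L is not regular.

0^{p+p!} 1^{p+p!+2}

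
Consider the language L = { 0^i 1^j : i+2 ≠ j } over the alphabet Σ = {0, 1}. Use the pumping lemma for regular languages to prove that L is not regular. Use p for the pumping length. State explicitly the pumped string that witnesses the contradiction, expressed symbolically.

Toward a contradiction, assume L is regular with pumping length p.
Choose w = 0^p 1^{p+p!+2}. Since p ≠ (p+p!+2)-2 = p+p!, w ∈ L; and |w| ≥ p.
Write w = xyz as guaranteed by the lemma, with |xy| ≤ p and y is nonempty.
The first p characters of w are 0's, so xy (and hence y) consists only of 0's. Write y = 0^k, 1 ≤ k ≤ p.
Since 1 ≤ k ≤ p, k divides p!; set t = 1 + p!/k. Then xy^t z has p + (p!/k)·k = p + p! copies of 0. Now the 0-count is p+p! and (1-count)-2 = (p+p!+2)-2 = p+p!, so i+2 ≠ j fails. So xy^t z = 0^{p+p!} 1^{p+p!+2} ∉ L.
This is a contradiction; hence L is not regular.

0^{p+p!} 1^{p+p!+2}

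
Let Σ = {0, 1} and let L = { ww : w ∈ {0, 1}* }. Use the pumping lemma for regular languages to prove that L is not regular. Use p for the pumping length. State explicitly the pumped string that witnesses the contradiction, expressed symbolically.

0^{p+k} 1^p 0^p 1^p

Assume L is regular; let p be its pumping constant.
Take w = 0^p 1^p 0^p 1^p = uu where u = 0^p1^p; then w ∈ L and |w| = 4p ≥ p.
Write w = xyz as guaranteed by the lemma, with |xy| ≤ p and |y| > 0.
Since the first p symbols of w are all 0's and |xy| ≤ p, y lies entirely in the leading 0-block: y = 0^k for some k with 1 ≤ k ≤ p.
Pump with i = 2: xy^2z = 0^{p+k} 1^p 0^p 1^p, of length 4p+k. Suppose this equals vv. The string starts with 0 and ends with 1, so v does too; thus the boundary between the two copies of v is a 1→0 transition. There is exactly one such transition, at position 2p+k, so |v| = 2p+k and |vv| = 4p+2k ≠ 4p+k since k ≥ 1. So xy^2z ∉ L.
This is a contradiction; hence L is not regular.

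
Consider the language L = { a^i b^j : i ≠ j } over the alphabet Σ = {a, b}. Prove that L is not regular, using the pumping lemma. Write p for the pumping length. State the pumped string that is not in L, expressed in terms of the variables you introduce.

a^{p+p!} b^{p+p!}

Assume L is regular. Let p be the pumping length given by the pumping lemma.
Choose w = a^p b^{p+p!}. Since p ≠ p+p!, w ∈ L; and |w| ≥ p.
By the pumping lemma, w = xyz with |xy| ≤ p and |y| > 0.
Since the first p symbols of w are all a's and |xy| ≤ p, y lies entirely in the leading a-block: y = a^k for some k with 1 ≤ k ≤ p.
Since 1 ≤ k ≤ p, k divides p!; set t = 1 + p!/k. Then xy^t z has p + (p!/k)·k = p + p! copies of a. Now the a-count equals the b-count, so i ≠ j fails. So xy^t z = a^{p+p!} b^{p+p!} ∉ L.
This is a contradiction; hence L is not regular.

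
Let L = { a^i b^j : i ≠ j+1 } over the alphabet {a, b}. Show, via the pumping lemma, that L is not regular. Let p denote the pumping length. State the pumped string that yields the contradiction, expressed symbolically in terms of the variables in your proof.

a^{p+p!} b^{p+p!-1}

Assume L is regular. Let p be the pumping length given by the pumping lemma.
Choose w = a^p b^{p+p!-1}. Since p ≠ (p+p!-1)+1 = p+p!, w ∈ L; and |w| ≥ p.
Write w = xyz as guaranteed by the lemma, with |xy| ≤ p and |y| > 0.
The first p characters of w are a's, so xy (and hence y) consists only of a's. Write y = a^k, 1 ≤ k ≤ p.
Since 1 ≤ k ≤ p, k divides p!; set t = 1 + p!/k. Then xy^t z has p + (p!/k)·k = p + p! copies of a. Now the a-count is p+p! and (b-count)+1 = (p+p!-1)+1 = p+p!, so i ≠ j+1 fails. So xy^t z = a^{p+p!} b^{p+p!-1} ∉ L.
This contradicts the pumping lemma, so L is not regular.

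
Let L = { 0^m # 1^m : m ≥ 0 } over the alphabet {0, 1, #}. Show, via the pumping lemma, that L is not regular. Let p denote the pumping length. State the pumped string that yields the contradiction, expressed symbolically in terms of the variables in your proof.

0^{p+k} # 1^p

Assume L is regular. Let p be the pumping length given by the pumping lemma.
Take w = 0^p # 1^p ∈ L with |w| = 2p+1 ≥ p.
By the pumping lemma, w = xyz with |xy| ≤ p and y is nonempty.
The first p characters of w are 0's, so xy (and hence y) consists only of 0's. Write y = 0^k, 1 ≤ k ≤ p.
Pump with i = 2: xy^2z = 0^{p+k} # 1^p, which would require p+k = p. But k ≥ 1, so xy^2z ∉ L.
This contradicts the pumping lemma, so L is not regular.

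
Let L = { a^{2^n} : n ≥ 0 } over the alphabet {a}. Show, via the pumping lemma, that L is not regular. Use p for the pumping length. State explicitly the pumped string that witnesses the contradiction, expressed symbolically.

a^{2^p+k}

Assume L is regular. Let p be the pumping length given by the pumping lemma.
Take w = a^{2^p} ∈ L with |w| = 2^p ≥ p.
Write w = xyz as guaranteed by the lemma, with |xy| ≤ p and |y| ≥ 1.
Then y = a^k for some k with 1 ≤ k ≤ p.
Pump with i = 2: xy^2z = a^{2^p+k}. Since 1 ≤ k ≤ p < 2^p, we have 2^p < 2^p+k < 2^{p+1}, so 2^p+k is not a power of 2. So xy^2z ∉ L.
This contradicts the pumping lemma, so L is not regular.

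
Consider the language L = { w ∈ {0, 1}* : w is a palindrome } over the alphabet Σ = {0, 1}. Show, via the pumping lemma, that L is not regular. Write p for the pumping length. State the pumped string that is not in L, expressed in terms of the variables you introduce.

0^{p+k} 1 0^p

Suppose for contradiction that L is regular, and let p be the pumping length.
Take w = 0^p 1 0^p, a palindrome of length 2p+1 ≥ p.
By the pumping lemma, w = xyz with |xy| ≤ p and y is nonempty.
The first p characters of w are 0's, so xy (and hence y) consists only of 0's. Write y = 0^k, 1 ≤ k ≤ p.
Pump with i = 2: xy^2z = 0^{p+k} 1 0^p. Its reverse is 0^p 1 0^{p+k}, which differs from xy^2z since k ≥ 1. So xy^2z is not a palindrome and xy^2z ∉ L.
This is a contradiction; hence L is not regular.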